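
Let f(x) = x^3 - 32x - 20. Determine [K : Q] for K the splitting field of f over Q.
[K : Q] = 6

By the rational root test, any rational root of the monic integer polynomial f(x) = x^3 - 32x - 20 must be an integer dividing the constant term -20, i.e. one of ±{1, 2, 4, 5, 10, 20}. Evaluating: f(1) = -51, f(-1) = 11, f(2) = -76, f(-2) = 36, f(4) = -84, f(-4) = 44, f(5) = -55, f(-5) = 15, f(10) = 660, f(-10) = -700, f(20) = 7340, f(-20) = -7380; none is 0, so f has no rational root and is therefore irreducible over Q (a cubic with no linear factor over a field is irreducible). For an irreducible cubic, the Galois group is A_3 or S_3 according as the discriminant disc(f) = -4a^3 - 27b^2 = -4·(-32)^3 - 27·(-20)^2 = 120272 is or is not a square in Q. Here disc(f) = 120272 is not a perfect square in Q, so the Galois group of f over Q is not contained in A_3 and must be all of S_3. The splitting field has degree |S_3| = 6 over Q, so [K : Q] = 6.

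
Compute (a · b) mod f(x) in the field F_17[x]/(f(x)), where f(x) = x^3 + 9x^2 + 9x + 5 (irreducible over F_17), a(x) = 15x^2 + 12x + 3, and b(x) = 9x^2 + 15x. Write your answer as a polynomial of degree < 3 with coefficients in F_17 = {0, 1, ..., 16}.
a · b ≡ 11x^2 + 15x + 7 (mod f(x))

Multiply in F_17[x]: a(x)·b(x) = (15x^2 + 12x + 3)·(9x^2 + 15x) = 16x^4 + 10x^3 + 3x^2 + 11x. This has degree ≥ 3, so divide by f(x) over F_17: 16x^4 + 10x^3 + 3x^2 + 11x = (16x + 2)·(x^3 + 9x^2 + 9x + 5) + (11x^2 + 15x + 7). Hence a·b ≡ 11x^2 + 15x + 7 (mod f). (F_17[x]/(f) is a field with 17^3 = 4913 elements since f is irreducible of degree 3.)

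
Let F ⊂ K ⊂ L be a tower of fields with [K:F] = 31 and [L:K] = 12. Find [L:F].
[L:F] = 372

The tower law says that for any tower of field extensions F ⊂ K ⊂ L with finite degrees, [L:F] = [L:K] · [K:F]. Here this gives [L:F] = 12 · 31 = 372.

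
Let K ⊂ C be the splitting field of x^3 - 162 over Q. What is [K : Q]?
[K : Q] = 6

The roots of x^3 - 162 are ∛162, ω∛162, ω^2∛162 where ω = e^(2πi/3) is a primitive cube root of unity, so K = Q(∛162, ω). Now [Q(∛162):Q] = 3 (since 162 is not a perfect cube, x^3 - 162 is irreducible) and [Q(ω):Q] = 2. Both 2 and 3 divide [K:Q], and [K:Q] ≤ 3·2 = 6, so [K:Q] = 6. (Equivalently: Q(∛162) ⊂ R but ω ∉ R, so [K : Q(∛162)] = 2.)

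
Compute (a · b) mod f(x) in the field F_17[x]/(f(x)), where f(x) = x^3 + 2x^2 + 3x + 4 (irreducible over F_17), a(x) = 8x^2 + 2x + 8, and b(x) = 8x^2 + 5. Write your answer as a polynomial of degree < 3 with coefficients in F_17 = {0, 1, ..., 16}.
a · b ≡ 5x + 12 (mod f(x))

Multiply in F_17[x]: a(x)·b(x) = (8x^2 + 2x + 8)·(8x^2 + 5) = 13x^4 + 16x^3 + 2x^2 + 10x + 6. This has degree ≥ 3, so divide by f(x) over F_17: 13x^4 + 16x^3 + 2x^2 + 10x + 6 = (13x + 7)·(x^3 + 2x^2 + 3x + 4) + (5x + 12). Hence a·b ≡ 5x + 12 (mod f). (F_17[x]/(f) is a field with 17^3 = 4913 elements since f is irreducible of degree 3.)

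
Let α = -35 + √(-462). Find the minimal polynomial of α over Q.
m_α(x) = x^2 + 70x + 1687

From α + 35 = √(-462), squaring gives (α + 35)^2 = -462, i.e. α^2 + 70α + 1225 = -462, so α^2 + 70α + 1687 = 0. The discriminant of x^2 + 70x + 1687 is (70)^2 - 4·(1687) = 4900 - 6748 = -1848, and 4·(-462) is not a perfect square in Q since -462 is squarefree and ≠ 1. Hence x^2 + 70x + 1687 is irreducible over Q and is the minimal polynomial of α.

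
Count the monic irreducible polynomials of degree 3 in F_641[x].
There are 87791360 monic irreducible polynomials of degree 3 over F_641

Each element of F_{641^3} that lies in no proper subfield is a root of exactly one monic irreducible of degree 3 over F_641, and each such polynomial has 3 distinct roots in F_{641^3}. By Möbius inversion the count is N_641(3) = (1/3) Σ_{d|3} μ(3/d) · 641^d = (1/3)(μ(3)·641^1 + μ(1)·641^3) = 263374080/3 = 87791360.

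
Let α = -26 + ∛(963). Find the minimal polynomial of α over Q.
m_α(x) = x^3 + 78x^2 + 2028x + 16613

Set β = α + 26 = ∛(963), so β^3 = 963. Then (α + 26)^3 - 963 = 0, i.e. α is a root of g(x) = (x + 26)^3 - 963 = x^3 + 78x^2 + 2028x + 16613. Since g(x) = h(x + 26) where h(x) = x^3 - 963, and h is irreducible over Q (because 963 is not a perfect cube, so h has no rational root, and a monic cubic with no rational root is irreducible), g is also irreducible (irreducibility is preserved under the substitution x → x + 26). Hence m_α(x) = x^3 + 78x^2 + 2028x + 16613.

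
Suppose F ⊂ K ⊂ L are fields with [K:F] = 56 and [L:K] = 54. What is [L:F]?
[L:F] = 3024

The tower law says that for any tower of field extensions F ⊂ K ⊂ L with finite degrees, [L:F] = [L:K] · [K:F]. Here this gives [L:F] = 54 · 56 = 3024.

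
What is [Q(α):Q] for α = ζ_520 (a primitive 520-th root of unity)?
[Q(α):Q] = 192

The minimal polynomial of ζ_520 over Q is the 520-th cyclotomic polynomial Φ_520(x), which is irreducible over Q and has degree φ(520) = 192. Hence [Q(α):Q] = φ(520) = 192.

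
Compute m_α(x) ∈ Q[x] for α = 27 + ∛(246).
m_α(x) = x^3 - 81x^2 + 2187x - 19929

Set β = α - 27 = ∛(246), so β^3 = 246. Then (α - 27)^3 - 246 = 0, i.e. α is a root of g(x) = (x - 27)^3 - 246 = x^3 - 81x^2 + 2187x - 19929. Since g(x) = h(x - 27) where h(x) = x^3 - 246, and h is irreducible over Q (because 246 is not a perfect cube, so h has no rational root, and a monic cubic with no rational root is irreducible), g is also irreducible (irreducibility is preserved under the substitution x → x - 27). Hence m_α(x) = x^3 - 81x^2 + 2187x - 19929.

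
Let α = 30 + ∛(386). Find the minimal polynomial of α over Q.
m_α(x) = x^3 - 90x^2 + 2700x - 27386

Set β = α - 30 = ∛(386), so β^3 = 386. Then (α - 30)^3 - 386 = 0, i.e. α is a root of g(x) = (x - 30)^3 - 386 = x^3 - 90x^2 + 2700x - 27386. Since g(x) = h(x - 30) where h(x) = x^3 - 386, and h is irreducible over Q (because 386 is not a perfect cube, so h has no rational root, and a monic cubic with no rational root is irreducible), g is also irreducible (irreducibility is preserved under the substitution x → x - 30). Hence m_α(x) = x^3 - 90x^2 + 2700x - 27386.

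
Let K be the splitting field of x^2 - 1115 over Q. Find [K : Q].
[K : Q] = 2

f(x) = x^2 - 1115 factors as (x - √1115)(x + √1115). The splitting field is K = Q(√1115). Since 1115 is squarefree and > 1, it is not a perfect square, so x^2 - 1115 is irreducible over Q and [Q(√1115) : Q] = 2. Hence [K : Q] = 2.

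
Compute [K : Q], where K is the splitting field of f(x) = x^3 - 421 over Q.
[K : Q] = 6

The roots of x^3 - 421 are ∛421, ω∛421, ω^2∛421 where ω = e^(2πi/3) is a primitive cube root of unity, so K = Q(∛421, ω). Now [Q(∛421):Q] = 3 (since 421 is not a perfect cube, x^3 - 421 is irreducible) and [Q(ω):Q] = 2. Both 2 and 3 divide [K:Q], and [K:Q] ≤ 3·2 = 6, so [K:Q] = 6. (Equivalently: Q(∛421) ⊂ R but ω ∉ R, so [K : Q(∛421)] = 2.)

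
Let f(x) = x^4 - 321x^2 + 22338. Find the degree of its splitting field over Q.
[K : Q] = 4

Solving the quadratic in x^2: x^2 = (321 ± √(321^2 - 4·22338))/2 = (321 ± √13689)/2 = (321 ± 117)/2, giving x^2 = 219 or x^2 = 102. So f(x) = (x^2 - 219)(x^2 - 102) and the roots of f are ±√219, ±√102. Hence the splitting field is K = Q(√219, √102). Since 219 and 102 are distinct squarefree integers > 1, their product 22338 is not a perfect square, so √102 ∉ Q(√219). By the tower law [K:Q] = [Q(√219,√102):Q(√219)] · [Q(√219):Q] = 2 · 2 = 4.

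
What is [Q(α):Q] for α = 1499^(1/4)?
[Q(α):Q] = 4

α is a root of x^4 - 1499. By Eisenstein's criterion at the prime p = 1499 (which divides the constant term 1499 but p^2 = 2247001 does not, since 1499 is squarefree), x^4 - 1499 is irreducible over Q. Hence [Q(α):Q] = 4.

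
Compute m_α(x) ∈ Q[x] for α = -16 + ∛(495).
m_α(x) = x^3 + 48x^2 + 768x + 3601

Set β = α + 16 = ∛(495), so β^3 = 495. Then (α + 16)^3 - 495 = 0, i.e. α is a root of g(x) = (x + 16)^3 - 495 = x^3 + 48x^2 + 768x + 3601. Since g(x) = h(x + 16) where h(x) = x^3 - 495, and h is irreducible over Q (because 495 is not a perfect cube, so h has no rational root, and a monic cubic with no rational root is irreducible), g is also irreducible (irreducibility is preserved under the substitution x → x + 16). Hence m_α(x) = x^3 + 48x^2 + 768x + 3601.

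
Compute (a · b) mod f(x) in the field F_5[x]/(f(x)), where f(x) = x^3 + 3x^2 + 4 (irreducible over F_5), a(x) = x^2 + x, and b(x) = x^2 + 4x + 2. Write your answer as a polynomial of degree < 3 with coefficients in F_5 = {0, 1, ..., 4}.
a · b ≡ 3x + 2 (mod f(x))

Multiply in F_5[x]: a(x)·b(x) = (x^2 + x)·(x^2 + 4x + 2) = x^4 + x^2 + 2x. This has degree ≥ 3, so divide by f(x) over F_5: x^4 + x^2 + 2x = (x + 2)·(x^3 + 3x^2 + 4) + (3x + 2). Hence a·b ≡ 3x + 2 (mod f). (F_5[x]/(f) is a field with 5^3 = 125 elements since f is irreducible of degree 3.)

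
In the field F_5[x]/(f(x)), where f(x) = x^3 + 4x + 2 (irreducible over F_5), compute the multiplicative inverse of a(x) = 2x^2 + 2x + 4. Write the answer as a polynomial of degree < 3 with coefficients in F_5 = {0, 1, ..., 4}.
a(x)^(-1) ≡ 2x^2 + 4x (mod f(x))

Since f is irreducible over F_5, F_5[x]/(f) is a field and a(x) ≠ 0 has an inverse. Apply the extended Euclidean algorithm to f(x) and a(x) in F_5[x]: f(x) = (3x + 2)·a(x) + (3x + 4);  a(x) = (4x + 2)·(3x + 4) + (1). The last nonzero remainder is the constant 1 = gcd(f, a) in F_5. Back-substituting through the division chain expresses 1 = s(x)·a(x) + t(x)·f(x) with s(x) ≡ 2x^2 + 4x (mod f), so a(x)^(-1) ≡ s(x) = 2x^2 + 4x (mod f). Check: (2x^2 + 2x + 4)·(2x^2 + 4x) = 4x^4 + 2x^3 + x^2 + x ≡ 1 (mod x^3 + 4x + 2).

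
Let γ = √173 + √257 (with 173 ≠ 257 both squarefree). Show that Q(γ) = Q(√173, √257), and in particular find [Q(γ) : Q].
[Q(γ) : Q] = 4 (equivalently, Q(γ) = Q(√173, √257))

Obviously Q(γ) ⊆ Q(√173, √257), and [Q(√173, √257):Q] = 4 (since 173, 257 are distinct squarefree integers > 1 with 44461 not a perfect square). To show equality we compute the minimal polynomial of γ. From γ = √173 + √257: γ^2 = 173 + 2√(44461) + 257 = 430 + 2√(44461), so γ^2 - 430 = 2√(44461); squaring, (γ^2 - 430)^2 = 4·44461, i.e. γ^4 - 860γ^2 + 184900 - 177844 = 0, i.e. γ^4 - 860γ^2 + 7056 = 0. So γ is a root of x^4 - 860x^2 + 7056. This polynomial is irreducible over Q: it has no rational root (each ±√173 ± √257 is irrational), and any factorization into two quadratics over Q would force √(44461) ∈ Q (pairing opposite roots) or √173, √257 ∈ Q (other pairings), all impossible. Hence [Q(γ):Q] = 4 = [Q(√173, √257):Q], so Q(γ) = Q(√173, √257).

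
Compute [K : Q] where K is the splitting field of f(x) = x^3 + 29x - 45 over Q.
[K : Q] = 6

By the rational root test, any rational root of the monic integer polynomial f(x) = x^3 + 29x - 45 must be an integer dividing the constant term -45, i.e. one of ±{1, 3, 5, 9, 15, 45}. Evaluating: f(1) = -15, f(-1) = -75, f(3) = 69, f(-3) = -159, f(5) = 225, f(-5) = -315, f(9) = 945, f(-9) = -1035, f(15) = 3765, f(-15) = -3855, f(45) = 92385, f(-45) = -92475; none is 0, so f has no rational root and is therefore irreducible over Q (a cubic with no linear factor over a field is irreducible). For an irreducible cubic, the Galois group is A_3 or S_3 according as the discriminant disc(f) = -4a^3 - 27b^2 = -4·(29)^3 - 27·(-45)^2 = -152231 is or is not a square in Q. Here disc(f) = -152231 is not a perfect square in Q, so the Galois group of f over Q is not contained in A_3 and must be all of S_3. The splitting field has degree |S_3| = 6 over Q, so [K : Q] = 6.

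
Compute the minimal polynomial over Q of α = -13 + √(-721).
m_α(x) = x^2 + 26x + 890

From α + 13 = √(-721), squaring gives (α + 13)^2 = -721, i.e. α^2 + 26α + 169 = -721, so α^2 + 26α + 890 = 0. The discriminant of x^2 + 26x + 890 is (26)^2 - 4·(890) = 676 - 3560 = -2884, and 4·(-721) is not a perfect square in Q since -721 is squarefree and ≠ 1. Hence x^2 + 26x + 890 is irreducible over Q and is the minimal polynomial of α.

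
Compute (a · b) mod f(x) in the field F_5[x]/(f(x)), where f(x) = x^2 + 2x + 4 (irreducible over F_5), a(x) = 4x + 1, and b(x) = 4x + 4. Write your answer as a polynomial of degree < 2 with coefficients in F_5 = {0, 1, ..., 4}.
a · b ≡ 3x (mod f(x))

Multiply in F_5[x]: a(x)·b(x) = (4x + 1)·(4x + 4) = x^2 + 4. This has degree ≥ 2, so divide by f(x) over F_5: x^2 + 4 = (1)·(x^2 + 2x + 4) + (3x). Hence a·b ≡ 3x (mod f). (F_5[x]/(f) is a field with 5^2 = 25 elements since f is irreducible of degree 2.)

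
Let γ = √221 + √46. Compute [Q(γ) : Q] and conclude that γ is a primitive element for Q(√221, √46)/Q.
[Q(γ) : Q] = 4 (equivalently, Q(γ) = Q(√221, √46))

Obviously Q(γ) ⊆ Q(√221, √46), and [Q(√221, √46):Q] = 4 (since 221, 46 are distinct squarefree integers > 1 with 10166 not a perfect square). To show equality we compute the minimal polynomial of γ. From γ = √221 + √46: γ^2 = 221 + 2√(10166) + 46 = 267 + 2√(10166), so γ^2 - 267 = 2√(10166); squaring, (γ^2 - 267)^2 = 4·10166, i.e. γ^4 - 534γ^2 + 71289 - 40664 = 0, i.e. γ^4 - 534γ^2 + 30625 = 0. So γ is a root of x^4 - 534x^2 + 30625. This polynomial is irreducible over Q: it has no rational root (each ±√221 ± √46 is irrational), and any factorization into two quadratics over Q would force √(10166) ∈ Q (pairing opposite roots) or √221, √46 ∈ Q (other pairings), all impossible. Hence [Q(γ):Q] = 4 = [Q(√221, √46):Q], so Q(γ) = Q(√221, √46).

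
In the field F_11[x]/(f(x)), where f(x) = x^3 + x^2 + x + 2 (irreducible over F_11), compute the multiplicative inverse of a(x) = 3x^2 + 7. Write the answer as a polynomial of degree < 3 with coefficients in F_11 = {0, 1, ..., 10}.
a(x)^(-1) ≡ 2x^2 + 7x + 6 (mod f(x))

Since f is irreducible over F_11, F_11[x]/(f) is a field and a(x) ≠ 0 has an inverse. Apply the extended Euclidean algorithm to f(x) and a(x) in F_11[x]: f(x) = (4x + 4)·a(x) + (6x + 7);  a(x) = (6x + 4)·(6x + 7) + (1). The last nonzero remainder is the constant 1 = gcd(f, a) in F_11. Back-substituting through the division chain expresses 1 = s(x)·a(x) + t(x)·f(x) with s(x) ≡ 2x^2 + 7x + 6 (mod f), so a(x)^(-1) ≡ s(x) = 2x^2 + 7x + 6 (mod f). Check: (3x^2 + 7)·(2x^2 + 7x + 6) = 6x^4 + 10x^3 + 10x^2 + 5x + 9 ≡ 1 (mod x^3 + x^2 + x + 2).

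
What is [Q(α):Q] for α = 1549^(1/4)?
[Q(α):Q] = 4

α is a root of x^4 - 1549. By Eisenstein's criterion at the prime p = 1549 (which divides the constant term 1549 but p^2 = 2399401 does not, since 1549 is squarefree), x^4 - 1549 is irreducible over Q. Hence [Q(α):Q] = 4.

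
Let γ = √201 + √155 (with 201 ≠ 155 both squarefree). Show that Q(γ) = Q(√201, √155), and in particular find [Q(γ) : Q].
[Q(γ) : Q] = 4 (equivalently, Q(γ) = Q(√201, √155))

Obviously Q(γ) ⊆ Q(√201, √155), and [Q(√201, √155):Q] = 4 (since 201, 155 are distinct squarefree integers > 1 with 31155 not a perfect square). To show equality we compute the minimal polynomial of γ. From γ = √201 + √155: γ^2 = 201 + 2√(31155) + 155 = 356 + 2√(31155), so γ^2 - 356 = 2√(31155); squaring, (γ^2 - 356)^2 = 4·31155, i.e. γ^4 - 712γ^2 + 126736 - 124620 = 0, i.e. γ^4 - 712γ^2 + 2116 = 0. So γ is a root of x^4 - 712x^2 + 2116. This polynomial is irreducible over Q: it has no rational root (each ±√201 ± √155 is irrational), and any factorization into two quadratics over Q would force √(31155) ∈ Q (pairing opposite roots) or √201, √155 ∈ Q (other pairings), all impossible. Hence [Q(γ):Q] = 4 = [Q(√201, √155):Q], so Q(γ) = Q(√201, √155).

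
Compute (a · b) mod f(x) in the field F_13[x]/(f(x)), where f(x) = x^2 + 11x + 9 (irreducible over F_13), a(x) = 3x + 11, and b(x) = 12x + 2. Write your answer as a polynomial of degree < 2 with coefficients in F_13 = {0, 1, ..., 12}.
a · b ≡ 2x + 10 (mod f(x))

Multiply in F_13[x]: a(x)·b(x) = (3x + 11)·(12x + 2) = 10x^2 + 8x + 9. This has degree ≥ 2, so divide by f(x) over F_13: 10x^2 + 8x + 9 = (10)·(x^2 + 11x + 9) + (2x + 10). Hence a·b ≡ 2x + 10 (mod f). (F_13[x]/(f) is a field with 13^2 = 169 elements since f is irreducible of degree 2.)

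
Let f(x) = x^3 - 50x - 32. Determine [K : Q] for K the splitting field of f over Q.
[K : Q] = 6

By the rational root test, any rational root of the monic integer polynomial f(x) = x^3 - 50x - 32 must be an integer dividing the constant term -32, i.e. one of ±{1, 2, 4, 8, 16, 32}. Evaluating: f(1) = -81, f(-1) = 17, f(2) = -124, f(-2) = 60, f(4) = -168, f(-4) = 104, f(8) = 80, f(-8) = -144, f(16) = 3264, f(-16) = -3328, f(32) = 31136, f(-32) = -31200; none is 0, so f has no rational root and is therefore irreducible over Q (a cubic with no linear factor over a field is irreducible). For an irreducible cubic, the Galois group is A_3 or S_3 according as the discriminant disc(f) = -4a^3 - 27b^2 = -4·(-50)^3 - 27·(-32)^2 = 472352 is or is not a square in Q. Here disc(f) = 472352 is not a perfect square in Q, so the Galois group of f over Q is not contained in A_3 and must be all of S_3. The splitting field has degree |S_3| = 6 over Q, so [K : Q] = 6.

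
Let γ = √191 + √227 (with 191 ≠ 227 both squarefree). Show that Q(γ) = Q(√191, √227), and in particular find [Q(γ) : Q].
[Q(γ) : Q] = 4 (equivalently, Q(γ) = Q(√191, √227))

Obviously Q(γ) ⊆ Q(√191, √227), and [Q(√191, √227):Q] = 4 (since 191, 227 are distinct squarefree integers > 1 with 43357 not a perfect square). To show equality we compute the minimal polynomial of γ. From γ = √191 + √227: γ^2 = 191 + 2√(43357) + 227 = 418 + 2√(43357), so γ^2 - 418 = 2√(43357); squaring, (γ^2 - 418)^2 = 4·43357, i.e. γ^4 - 836γ^2 + 174724 - 173428 = 0, i.e. γ^4 - 836γ^2 + 1296 = 0. So γ is a root of x^4 - 836x^2 + 1296. This polynomial is irreducible over Q: it has no rational root (each ±√191 ± √227 is irrational), and any factorization into two quadratics over Q would force √(43357) ∈ Q (pairing opposite roots) or √191, √227 ∈ Q (other pairings), all impossible. Hence [Q(γ):Q] = 4 = [Q(√191, √227):Q], so Q(γ) = Q(√191, √227).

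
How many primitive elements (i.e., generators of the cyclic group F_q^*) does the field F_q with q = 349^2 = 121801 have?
There are φ(121800) = 26880 primitive elements

F_q^* is cyclic of order q - 1 = 121800. A cyclic group of order m has exactly φ(m) generators. Here m = 121800 = 2^3 · 3 · 5^2 · 7 · 29, so the number of primitive elements is φ(121800) = 26880.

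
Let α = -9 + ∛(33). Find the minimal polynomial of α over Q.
m_α(x) = x^3 + 27x^2 + 243x + 696

Set β = α + 9 = ∛(33), so β^3 = 33. Then (α + 9)^3 - 33 = 0, i.e. α is a root of g(x) = (x + 9)^3 - 33 = x^3 + 27x^2 + 243x + 696. Since g(x) = h(x + 9) where h(x) = x^3 - 33, and h is irreducible over Q (because 33 is not a perfect cube, so h has no rational root, and a monic cubic with no rational root is irreducible), g is also irreducible (irreducibility is preserved under the substitution x → x + 9). Hence m_α(x) = x^3 + 27x^2 + 243x + 696.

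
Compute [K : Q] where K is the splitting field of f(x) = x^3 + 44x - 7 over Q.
[K : Q] = 6

By the rational root test, any rational root of the monic integer polynomial f(x) = x^3 + 44x - 7 must be an integer dividing the constant term -7, i.e. one of ±{1, 7}. Evaluating: f(1) = 38, f(-1) = -52, f(7) = 644, f(-7) = -658; none is 0, so f has no rational root and is therefore irreducible over Q (a cubic with no linear factor over a field is irreducible). For an irreducible cubic, the Galois group is A_3 or S_3 according as the discriminant disc(f) = -4a^3 - 27b^2 = -4·(44)^3 - 27·(-7)^2 = -342059 is or is not a square in Q. Here disc(f) = -342059 is not a perfect square in Q, so the Galois group of f over Q is not contained in A_3 and must be all of S_3. The splitting field has degree |S_3| = 6 over Q, so [K : Q] = 6.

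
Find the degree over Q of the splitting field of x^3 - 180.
[K : Q] = 6

The roots of x^3 - 180 are ∛180, ω∛180, ω^2∛180 where ω = e^(2πi/3) is a primitive cube root of unity, so K = Q(∛180, ω). Now [Q(∛180):Q] = 3 (since 180 is not a perfect cube, x^3 - 180 is irreducible) and [Q(ω):Q] = 2. Both 2 and 3 divide [K:Q], and [K:Q] ≤ 3·2 = 6, so [K:Q] = 6. (Equivalently: Q(∛180) ⊂ R but ω ∉ R, so [K : Q(∛180)] = 2.)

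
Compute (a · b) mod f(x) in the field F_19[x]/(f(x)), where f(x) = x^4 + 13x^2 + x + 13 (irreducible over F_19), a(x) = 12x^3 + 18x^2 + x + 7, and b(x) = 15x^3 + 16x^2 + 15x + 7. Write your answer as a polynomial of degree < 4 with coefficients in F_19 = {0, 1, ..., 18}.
a · b ≡ 8x^3 + 8x^2 + 10x + 3 (mod f(x))

Multiply in F_19[x]: a(x)·b(x) = (12x^3 + 18x^2 + x + 7)·(15x^3 + 16x^2 + 15x + 7) = 9x^6 + 6x^5 + 8x^4 + 6x^2 + 17x + 11. This has degree ≥ 4, so divide by f(x) over F_19: 9x^6 + 6x^5 + 8x^4 + 6x^2 + 17x + 11 = (9x^2 + 6x + 5)·(x^4 + 13x^2 + x + 13) + (8x^3 + 8x^2 + 10x + 3). Hence a·b ≡ 8x^3 + 8x^2 + 10x + 3 (mod f). (F_19[x]/(f) is a field with 19^4 = 130321 elements since f is irreducible of degree 4.)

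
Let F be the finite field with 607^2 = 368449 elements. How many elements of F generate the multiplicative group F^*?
There are φ(368448) = 115200 primitive elements

F_q^* is cyclic of order q - 1 = 368448. A cyclic group of order m has exactly φ(m) generators. Here m = 368448 = 2^6 · 3 · 19 · 101, so the number of primitive elements is φ(368448) = 115200.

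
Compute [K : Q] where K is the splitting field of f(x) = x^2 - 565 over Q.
[K : Q] = 2

f(x) = x^2 - 565 factors as (x - √565)(x + √565). The splitting field is K = Q(√565). Since 565 is squarefree and > 1, it is not a perfect square, so x^2 - 565 is irreducible over Q and [Q(√565) : Q] = 2. Hence [K : Q] = 2.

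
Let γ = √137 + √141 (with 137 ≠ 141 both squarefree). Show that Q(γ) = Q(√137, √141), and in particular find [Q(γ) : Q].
[Q(γ) : Q] = 4 (equivalently, Q(γ) = Q(√137, √141))

Obviously Q(γ) ⊆ Q(√137, √141), and [Q(√137, √141):Q] = 4 (since 137, 141 are distinct squarefree integers > 1 with 19317 not a perfect square). To show equality we compute the minimal polynomial of γ. From γ = √137 + √141: γ^2 = 137 + 2√(19317) + 141 = 278 + 2√(19317), so γ^2 - 278 = 2√(19317); squaring, (γ^2 - 278)^2 = 4·19317, i.e. γ^4 - 556γ^2 + 77284 - 77268 = 0, i.e. γ^4 - 556γ^2 + 16 = 0. So γ is a root of x^4 - 556x^2 + 16. This polynomial is irreducible over Q: it has no rational root (each ±√137 ± √141 is irrational), and any factorization into two quadratics over Q would force √(19317) ∈ Q (pairing opposite roots) or √137, √141 ∈ Q (other pairings), all impossible. Hence [Q(γ):Q] = 4 = [Q(√137, √141):Q], so Q(γ) = Q(√137, √141).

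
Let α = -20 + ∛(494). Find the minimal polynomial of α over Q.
m_α(x) = x^3 + 60x^2 + 1200x + 7506

Set β = α + 20 = ∛(494), so β^3 = 494. Then (α + 20)^3 - 494 = 0, i.e. α is a root of g(x) = (x + 20)^3 - 494 = x^3 + 60x^2 + 1200x + 7506. Since g(x) = h(x + 20) where h(x) = x^3 - 494, and h is irreducible over Q (because 494 is not a perfect cube, so h has no rational root, and a monic cubic with no rational root is irreducible), g is also irreducible (irreducibility is preserved under the substitution x → x + 20). Hence m_α(x) = x^3 + 60x^2 + 1200x + 7506.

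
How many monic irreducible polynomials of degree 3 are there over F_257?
There are 5658112 monic irreducible polynomials of degree 3 over F_257

Each element of F_{257^3} that lies in no proper subfield is a root of exactly one monic irreducible of degree 3 over F_257, and each such polynomial has 3 distinct roots in F_{257^3}. By Möbius inversion the count is N_257(3) = (1/3) Σ_{d|3} μ(3/d) · 257^d = (1/3)(μ(3)·257^1 + μ(1)·257^3) = 16974336/3 = 5658112.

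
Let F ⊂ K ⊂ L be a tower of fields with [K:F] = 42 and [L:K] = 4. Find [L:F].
[L:F] = 168

The tower law says that for any tower of field extensions F ⊂ K ⊂ L with finite degrees, [L:F] = [L:K] · [K:F]. Here this gives [L:F] = 4 · 42 = 168.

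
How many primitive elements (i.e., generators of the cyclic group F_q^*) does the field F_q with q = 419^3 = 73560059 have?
There are φ(73560058) = 29237760 primitive elements

F_q^* is cyclic of order q - 1 = 73560058. A cyclic group of order m has exactly φ(m) generators. Here m = 73560058 = 2 · 11 · 13 · 19 · 13537, so the number of primitive elements is φ(73560058) = 29237760.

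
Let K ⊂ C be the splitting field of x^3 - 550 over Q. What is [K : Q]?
[K : Q] = 6

The roots of x^3 - 550 are ∛550, ω∛550, ω^2∛550 where ω = e^(2πi/3) is a primitive cube root of unity, so K = Q(∛550, ω). Now [Q(∛550):Q] = 3 (since 550 is not a perfect cube, x^3 - 550 is irreducible) and [Q(ω):Q] = 2. Both 2 and 3 divide [K:Q], and [K:Q] ≤ 3·2 = 6, so [K:Q] = 6. (Equivalently: Q(∛550) ⊂ R but ω ∉ R, so [K : Q(∛550)] = 2.)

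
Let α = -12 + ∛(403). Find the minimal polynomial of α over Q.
m_α(x) = x^3 + 36x^2 + 432x + 1325

Set β = α + 12 = ∛(403), so β^3 = 403. Then (α + 12)^3 - 403 = 0, i.e. α is a root of g(x) = (x + 12)^3 - 403 = x^3 + 36x^2 + 432x + 1325. Since g(x) = h(x + 12) where h(x) = x^3 - 403, and h is irreducible over Q (because 403 is not a perfect cube, so h has no rational root, and a monic cubic with no rational root is irreducible), g is also irreducible (irreducibility is preserved under the substitution x → x + 12). Hence m_α(x) = x^3 + 36x^2 + 432x + 1325.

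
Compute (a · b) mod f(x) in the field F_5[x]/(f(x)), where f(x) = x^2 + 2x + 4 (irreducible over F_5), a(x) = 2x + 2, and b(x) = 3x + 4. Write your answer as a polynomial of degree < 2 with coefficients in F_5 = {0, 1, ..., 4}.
a · b ≡ 2x + 4 (mod f(x))

Multiply in F_5[x]: a(x)·b(x) = (2x + 2)·(3x + 4) = x^2 + 4x + 3. This has degree ≥ 2, so divide by f(x) over F_5: x^2 + 4x + 3 = (1)·(x^2 + 2x + 4) + (2x + 4). Hence a·b ≡ 2x + 4 (mod f). (F_5[x]/(f) is a field with 5^2 = 25 elements since f is irreducible of degree 2.)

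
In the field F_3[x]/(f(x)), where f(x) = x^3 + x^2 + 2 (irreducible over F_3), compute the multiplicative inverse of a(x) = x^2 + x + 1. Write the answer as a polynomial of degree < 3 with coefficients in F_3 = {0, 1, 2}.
a(x)^(-1) ≡ 2x^2 + 1 (mod f(x))

Since f is irreducible over F_3, F_3[x]/(f) is a field and a(x) ≠ 0 has an inverse. Apply the extended Euclidean algorithm to f(x) and a(x) in F_3[x]: f(x) = (x)·a(x) + (2x + 2);  a(x) = (2x)·(2x + 2) + (1). The last nonzero remainder is the constant 1 = gcd(f, a) in F_3. Back-substituting through the division chain expresses 1 = s(x)·a(x) + t(x)·f(x) with s(x) ≡ 2x^2 + 1 (mod f), so a(x)^(-1) ≡ s(x) = 2x^2 + 1 (mod f). Check: (x^2 + x + 1)·(2x^2 + 1) = 2x^4 + 2x^3 + x + 1 ≡ 1 (mod x^3 + x^2 + 2).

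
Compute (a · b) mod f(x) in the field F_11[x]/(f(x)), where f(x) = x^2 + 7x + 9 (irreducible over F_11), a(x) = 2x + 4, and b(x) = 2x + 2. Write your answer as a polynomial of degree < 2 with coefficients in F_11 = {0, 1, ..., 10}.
a · b ≡ 6x + 5 (mod f(x))

Multiply in F_11[x]: a(x)·b(x) = (2x + 4)·(2x + 2) = 4x^2 + x + 8. This has degree ≥ 2, so divide by f(x) over F_11: 4x^2 + x + 8 = (4)·(x^2 + 7x + 9) + (6x + 5). Hence a·b ≡ 6x + 5 (mod f). (F_11[x]/(f) is a field with 11^2 = 121 elements since f is irreducible of degree 2.)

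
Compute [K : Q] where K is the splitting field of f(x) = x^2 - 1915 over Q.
[K : Q] = 2

f(x) = x^2 - 1915 factors as (x - √1915)(x + √1915). The splitting field is K = Q(√1915). Since 1915 is squarefree and > 1, it is not a perfect square, so x^2 - 1915 is irreducible over Q and [Q(√1915) : Q] = 2. Hence [K : Q] = 2.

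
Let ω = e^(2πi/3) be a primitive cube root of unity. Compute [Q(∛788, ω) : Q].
[Q(∛788, ω) : Q] = 6

[Q(∛788):Q] = 3 (min poly x^3 - 788, irreducible since 788 is not a perfect cube). [Q(ω):Q] = 2 (min poly x^2 + x + 1). Since Q(∛788) ⊂ R and ω ∉ R, we have ω ∉ Q(∛788), so x^2 + x + 1 remains irreducible over Q(∛788) and [Q(∛788, ω) : Q(∛788)] = 2. By the tower law, [Q(∛788, ω) : Q] = 3 · 2 = 6. (In fact Q(∛788, ω) is the splitting field of x^3 - 788 over Q.)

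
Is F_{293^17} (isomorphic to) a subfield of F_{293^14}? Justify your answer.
No: F_{293^17} is not a subfield of F_{293^14}

F_{p^m} embeds in F_{p^n} iff m | n. Here 17 ∤ 14 (since 14 = 0·17 + 14 with remainder 14 ≠ 0), so F_{293^17} is not a subfield of F_{293^14}. Equivalently: if it were, the tower law would give 17 = [F_{293^17}:F_293] dividing [F_{293^14}:F_293] = 14, contradiction.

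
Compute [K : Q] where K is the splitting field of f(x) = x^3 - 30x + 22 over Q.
[K : Q] = 6

By the rational root test, any rational root of the monic integer polynomial f(x) = x^3 - 30x + 22 must be an integer dividing the constant term 22, i.e. one of ±{1, 2, 11, 22}. Evaluating: f(1) = -7, f(-1) = 51, f(2) = -30, f(-2) = 74, f(11) = 1023, f(-11) = -979, f(22) = 10010, f(-22) = -9966; none is 0, so f has no rational root and is therefore irreducible over Q (a cubic with no linear factor over a field is irreducible). For an irreducible cubic, the Galois group is A_3 or S_3 according as the discriminant disc(f) = -4a^3 - 27b^2 = -4·(-30)^3 - 27·(22)^2 = 94932 is or is not a square in Q. Here disc(f) = 94932 is not a perfect square in Q, so the Galois group of f over Q is not contained in A_3 and must be all of S_3. The splitting field has degree |S_3| = 6 over Q, so [K : Q] = 6.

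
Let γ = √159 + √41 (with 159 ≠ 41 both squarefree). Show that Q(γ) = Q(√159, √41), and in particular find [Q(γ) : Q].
[Q(γ) : Q] = 4 (equivalently, Q(γ) = Q(√159, √41))

Obviously Q(γ) ⊆ Q(√159, √41), and [Q(√159, √41):Q] = 4 (since 159, 41 are distinct squarefree integers > 1 with 6519 not a perfect square). To show equality we compute the minimal polynomial of γ. From γ = √159 + √41: γ^2 = 159 + 2√(6519) + 41 = 200 + 2√(6519), so γ^2 - 200 = 2√(6519); squaring, (γ^2 - 200)^2 = 4·6519, i.e. γ^4 - 400γ^2 + 40000 - 26076 = 0, i.e. γ^4 - 400γ^2 + 13924 = 0. So γ is a root of x^4 - 400x^2 + 13924. This polynomial is irreducible over Q: it has no rational root (each ±√159 ± √41 is irrational), and any factorization into two quadratics over Q would force √(6519) ∈ Q (pairing opposite roots) or √159, √41 ∈ Q (other pairings), all impossible. Hence [Q(γ):Q] = 4 = [Q(√159, √41):Q], so Q(γ) = Q(√159, √41).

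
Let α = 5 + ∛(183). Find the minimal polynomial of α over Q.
m_α(x) = x^3 - 15x^2 + 75x - 308

Set β = α - 5 = ∛(183), so β^3 = 183. Then (α - 5)^3 - 183 = 0, i.e. α is a root of g(x) = (x - 5)^3 - 183 = x^3 - 15x^2 + 75x - 308. Since g(x) = h(x - 5) where h(x) = x^3 - 183, and h is irreducible over Q (because 183 is not a perfect cube, so h has no rational root, and a monic cubic with no rational root is irreducible), g is also irreducible (irreducibility is preserved under the substitution x → x - 5). Hence m_α(x) = x^3 - 15x^2 + 75x - 308.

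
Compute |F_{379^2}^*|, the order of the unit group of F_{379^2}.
|F_{379^2}^*| = 143640

F_{379^2} has 379^2 = 143641 elements; its multiplicative group consists of all nonzero elements, so |F_{379^2}^*| = 143641 - 1 = 143640. (It is cyclic since any finite subgroup of the multiplicative group of a field is cyclic.)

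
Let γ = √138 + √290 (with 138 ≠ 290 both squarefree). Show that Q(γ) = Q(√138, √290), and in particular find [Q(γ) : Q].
[Q(γ) : Q] = 4 (equivalently, Q(γ) = Q(√138, √290))

Obviously Q(γ) ⊆ Q(√138, √290), and [Q(√138, √290):Q] = 4 (since 138, 290 are distinct squarefree integers > 1 with 40020 not a perfect square). To show equality we compute the minimal polynomial of γ. From γ = √138 + √290: γ^2 = 138 + 2√(40020) + 290 = 428 + 2√(40020), so γ^2 - 428 = 2√(40020); squaring, (γ^2 - 428)^2 = 4·40020, i.e. γ^4 - 856γ^2 + 183184 - 160080 = 0, i.e. γ^4 - 856γ^2 + 23104 = 0. So γ is a root of x^4 - 856x^2 + 23104. This polynomial is irreducible over Q: it has no rational root (each ±√138 ± √290 is irrational), and any factorization into two quadratics over Q would force √(40020) ∈ Q (pairing opposite roots) or √138, √290 ∈ Q (other pairings), all impossible. Hence [Q(γ):Q] = 4 = [Q(√138, √290):Q], so Q(γ) = Q(√138, √290).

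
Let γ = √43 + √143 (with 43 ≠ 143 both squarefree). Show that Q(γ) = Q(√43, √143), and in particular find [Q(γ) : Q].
[Q(γ) : Q] = 4 (equivalently, Q(γ) = Q(√43, √143))

Obviously Q(γ) ⊆ Q(√43, √143), and [Q(√43, √143):Q] = 4 (since 43, 143 are distinct squarefree integers > 1 with 6149 not a perfect square). To show equality we compute the minimal polynomial of γ. From γ = √43 + √143: γ^2 = 43 + 2√(6149) + 143 = 186 + 2√(6149), so γ^2 - 186 = 2√(6149); squaring, (γ^2 - 186)^2 = 4·6149, i.e. γ^4 - 372γ^2 + 34596 - 24596 = 0, i.e. γ^4 - 372γ^2 + 10000 = 0. So γ is a root of x^4 - 372x^2 + 10000. This polynomial is irreducible over Q: it has no rational root (each ±√43 ± √143 is irrational), and any factorization into two quadratics over Q would force √(6149) ∈ Q (pairing opposite roots) or √43, √143 ∈ Q (other pairings), all impossible. Hence [Q(γ):Q] = 4 = [Q(√43, √143):Q], so Q(γ) = Q(√43, √143).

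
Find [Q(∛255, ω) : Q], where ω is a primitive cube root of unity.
[Q(∛255, ω) : Q] = 6

[Q(∛255):Q] = 3 (min poly x^3 - 255, irreducible since 255 is not a perfect cube). [Q(ω):Q] = 2 (min poly x^2 + x + 1). Since Q(∛255) ⊂ R and ω ∉ R, we have ω ∉ Q(∛255), so x^2 + x + 1 remains irreducible over Q(∛255) and [Q(∛255, ω) : Q(∛255)] = 2. By the tower law, [Q(∛255, ω) : Q] = 3 · 2 = 6. (In fact Q(∛255, ω) is the splitting field of x^3 - 255 over Q.)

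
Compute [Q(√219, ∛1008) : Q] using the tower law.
[Q(√219, ∛1008) : Q] = 6

Let L = Q(√219, ∛1008). Since Q(√219) ⊂ L and [Q(√219):Q] = 2, the tower law gives 2 | [L:Q]. Likewise Q(∛1008) ⊂ L with [Q(∛1008):Q] = 3 (because 1008 is not a perfect cube), so 3 | [L:Q]. As gcd(2,3) = 1, [L:Q] is divisible by 6. Conversely L is generated over Q by √219 and ∛1008, so [L:Q] ≤ 2·3 = 6. Therefore [Q(√219, ∛1008) : Q] = 6.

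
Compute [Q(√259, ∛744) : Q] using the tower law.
[Q(√259, ∛744) : Q] = 6

Let L = Q(√259, ∛744). Since Q(√259) ⊂ L and [Q(√259):Q] = 2, the tower law gives 2 | [L:Q]. Likewise Q(∛744) ⊂ L with [Q(∛744):Q] = 3 (because 744 is not a perfect cube), so 3 | [L:Q]. As gcd(2,3) = 1, [L:Q] is divisible by 6. Conversely L is generated over Q by √259 and ∛744, so [L:Q] ≤ 2·3 = 6. Therefore [Q(√259, ∛744) : Q] = 6.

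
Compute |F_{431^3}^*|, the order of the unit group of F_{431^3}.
|F_{431^3}^*| = 80062990

F_{431^3} has 431^3 = 80062991 elements; its multiplicative group consists of all nonzero elements, so |F_{431^3}^*| = 80062991 - 1 = 80062990. (It is cyclic since any finite subgroup of the multiplicative group of a field is cyclic.)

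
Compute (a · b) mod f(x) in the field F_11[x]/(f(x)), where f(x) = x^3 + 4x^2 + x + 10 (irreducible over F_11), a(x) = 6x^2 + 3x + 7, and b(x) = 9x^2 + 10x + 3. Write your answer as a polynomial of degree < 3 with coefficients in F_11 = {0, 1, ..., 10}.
a · b ≡ x^2 + 9x + 2 (mod f(x))

Multiply in F_11[x]: a(x)·b(x) = (6x^2 + 3x + 7)·(9x^2 + 10x + 3) = 10x^4 + 10x^3 + x^2 + 2x + 10. This has degree ≥ 3, so divide by f(x) over F_11: 10x^4 + 10x^3 + x^2 + 2x + 10 = (10x + 3)·(x^3 + 4x^2 + x + 10) + (x^2 + 9x + 2). Hence a·b ≡ x^2 + 9x + 2 (mod f). (F_11[x]/(f) is a field with 11^3 = 1331 elements since f is irreducible of degree 3.)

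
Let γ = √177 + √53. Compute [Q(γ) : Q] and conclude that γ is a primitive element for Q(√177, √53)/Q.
[Q(γ) : Q] = 4 (equivalently, Q(γ) = Q(√177, √53))

Obviously Q(γ) ⊆ Q(√177, √53), and [Q(√177, √53):Q] = 4 (since 177, 53 are distinct squarefree integers > 1 with 9381 not a perfect square). To show equality we compute the minimal polynomial of γ. From γ = √177 + √53: γ^2 = 177 + 2√(9381) + 53 = 230 + 2√(9381), so γ^2 - 230 = 2√(9381); squaring, (γ^2 - 230)^2 = 4·9381, i.e. γ^4 - 460γ^2 + 52900 - 37524 = 0, i.e. γ^4 - 460γ^2 + 15376 = 0. So γ is a root of x^4 - 460x^2 + 15376. This polynomial is irreducible over Q: it has no rational root (each ±√177 ± √53 is irrational), and any factorization into two quadratics over Q would force √(9381) ∈ Q (pairing opposite roots) or √177, √53 ∈ Q (other pairings), all impossible. Hence [Q(γ):Q] = 4 = [Q(√177, √53):Q], so Q(γ) = Q(√177, √53).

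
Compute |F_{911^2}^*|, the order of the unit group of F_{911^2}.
|F_{911^2}^*| = 829920

F_{911^2} has 911^2 = 829921 elements; its multiplicative group consists of all nonzero elements, so |F_{911^2}^*| = 829921 - 1 = 829920. (It is cyclic since any finite subgroup of the multiplicative group of a field is cyclic.)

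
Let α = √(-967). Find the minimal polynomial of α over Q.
m_α(x) = x^2 + 967

α satisfies α^2 + 967 = 0, so x^2 + 967 annihilates α. Since d = -967 is squarefree and ≠ 1, it is not a perfect square in Q, so x^2 + 967 has no rational root and is therefore irreducible over Q (a degree-2 polynomial over a field is irreducible iff it has no root). Hence m_α(x) = x^2 + 967.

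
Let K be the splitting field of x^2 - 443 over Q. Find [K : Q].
[K : Q] = 2

f(x) = x^2 - 443 factors as (x - √443)(x + √443). The splitting field is K = Q(√443). Since 443 is squarefree and > 1, it is not a perfect square, so x^2 - 443 is irreducible over Q and [Q(√443) : Q] = 2. Hence [K : Q] = 2.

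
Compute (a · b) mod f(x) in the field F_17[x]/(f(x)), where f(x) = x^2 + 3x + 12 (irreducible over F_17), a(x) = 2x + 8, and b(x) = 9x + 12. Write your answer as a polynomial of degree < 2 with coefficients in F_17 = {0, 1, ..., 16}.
a · b ≡ 8x + 16 (mod f(x))

Multiply in F_17[x]: a(x)·b(x) = (2x + 8)·(9x + 12) = x^2 + 11x + 11. This has degree ≥ 2, so divide by f(x) over F_17: x^2 + 11x + 11 = (1)·(x^2 + 3x + 12) + (8x + 16). Hence a·b ≡ 8x + 16 (mod f). (F_17[x]/(f) is a field with 17^2 = 289 elements since f is irreducible of degree 2.)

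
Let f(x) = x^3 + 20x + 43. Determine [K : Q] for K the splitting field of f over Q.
[K : Q] = 6

By the rational root test, any rational root of the monic integer polynomial f(x) = x^3 + 20x + 43 must be an integer dividing the constant term 43, i.e. one of ±{1, 43}. Evaluating: f(1) = 64, f(-1) = 22, f(43) = 80410, f(-43) = -80324; none is 0, so f has no rational root and is therefore irreducible over Q (a cubic with no linear factor over a field is irreducible). For an irreducible cubic, the Galois group is A_3 or S_3 according as the discriminant disc(f) = -4a^3 - 27b^2 = -4·(20)^3 - 27·(43)^2 = -81923 is or is not a square in Q. Here disc(f) = -81923 is not a perfect square in Q, so the Galois group of f over Q is not contained in A_3 and must be all of S_3. The splitting field has degree |S_3| = 6 over Q, so [K : Q] = 6.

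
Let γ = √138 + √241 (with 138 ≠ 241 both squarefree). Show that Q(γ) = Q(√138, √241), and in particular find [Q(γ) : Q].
[Q(γ) : Q] = 4 (equivalently, Q(γ) = Q(√138, √241))

Obviously Q(γ) ⊆ Q(√138, √241), and [Q(√138, √241):Q] = 4 (since 138, 241 are distinct squarefree integers > 1 with 33258 not a perfect square). To show equality we compute the minimal polynomial of γ. From γ = √138 + √241: γ^2 = 138 + 2√(33258) + 241 = 379 + 2√(33258), so γ^2 - 379 = 2√(33258); squaring, (γ^2 - 379)^2 = 4·33258, i.e. γ^4 - 758γ^2 + 143641 - 133032 = 0, i.e. γ^4 - 758γ^2 + 10609 = 0. So γ is a root of x^4 - 758x^2 + 10609. This polynomial is irreducible over Q: it has no rational root (each ±√138 ± √241 is irrational), and any factorization into two quadratics over Q would force √(33258) ∈ Q (pairing opposite roots) or √138, √241 ∈ Q (other pairings), all impossible. Hence [Q(γ):Q] = 4 = [Q(√138, √241):Q], so Q(γ) = Q(√138, √241).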